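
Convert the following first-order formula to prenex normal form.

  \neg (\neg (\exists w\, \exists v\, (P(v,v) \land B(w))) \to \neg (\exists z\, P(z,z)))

Rewrite implications/biconditionals: A → B as ¬A ∨ B.
  \neg (\neg \neg (\exists w\, \exists v\, (P(v,v) \land B(w))) \lor \neg (\exists z\, P(z,z)))
Move each ¬ inward, flipping quantifiers it crosses:
  (\forall w\, \forall v\, (\neg P(v,v) \lor \neg B(w))) \land (\exists z\, P(z,z))
All bound variables are already distinct, so no renaming is needed.
Finally move all quantifiers to the prefix:
  \forall w\, \forall v\, \exists z\, ((\neg P(v,v) \lor \neg B(w)) \land P(z,z))

\forall w\, \forall v\, \exists z\, ((\neg P(v,v) \lor \neg B(w)) \land P(z,z))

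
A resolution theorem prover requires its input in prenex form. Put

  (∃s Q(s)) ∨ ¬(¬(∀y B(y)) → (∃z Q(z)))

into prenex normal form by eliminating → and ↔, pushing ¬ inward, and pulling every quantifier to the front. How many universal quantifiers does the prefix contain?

Eliminate → and ↔ using ¬ and ∨.
  (∃s Q(s)) ∨ ¬(¬¬(∀y B(y)) ∨ (∃z Q(z)))
Move each ¬ inward, flipping quantifiers it crosses:
  (∃s Q(s)) ∨ (∃y ¬B(y)) ∧ (∀z ¬Q(z))
All bound variables are already distinct, so no renaming is needed.
Extract every quantifier outward, since the variables are now distinct and don't occur free across branches:
  ∃s ∃y ∀z (Q(s) ∨ ¬B(y) ∧ ¬Q(z))
The prefix is ∃s ∃y ∀z: 1 universal, 2 existential.

1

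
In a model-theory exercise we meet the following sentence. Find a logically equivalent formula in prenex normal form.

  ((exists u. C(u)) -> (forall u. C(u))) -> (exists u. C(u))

First replace A → B with ¬A ∨ B.
  ~(~(exists u. C(u)) | (forall u. C(u))) | (exists u. C(u))
Move each ¬ inward, flipping quantifiers it crosses:
  (exists u. C(u)) & (exists u. ~C(u)) | (exists u. C(u))
Standardize variables apart so no two quantifiers bind the same name: u↦b, u↦c.
  (exists u. C(u)) & (exists b. ~C(b)) | (exists c. C(c))
Finally move all quantifiers to the prefix:
  exists u. exists b. exists c. (C(u) & ~C(b) | C(c))

exists u. exists b. exists c. (C(u) & ~C(b) | C(c))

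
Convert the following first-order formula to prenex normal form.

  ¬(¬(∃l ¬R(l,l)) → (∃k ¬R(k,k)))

Eliminate → and ↔ using ¬ and ∨.
  ¬(¬¬(∃l ¬R(l,l)) ∨ (∃k ¬R(k,k)))
Push ¬ through the quantifiers and connectives to reach negation normal form:
  (∀l R(l,l)) ∧ (∀k R(k,k))
All bound variables are already distinct, so no renaming is needed.
Extract every quantifier outward, since the variables are now distinct and don't occur free across branches:
  ∀l ∀k (R(l,l) ∧ R(k,k))

∀l ∀k (R(l,l) ∧ R(k,k))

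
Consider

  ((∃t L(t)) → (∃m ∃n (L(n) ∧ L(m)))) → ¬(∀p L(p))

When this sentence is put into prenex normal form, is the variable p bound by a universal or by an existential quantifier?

existential

Eliminate → and ↔ using ¬ and ∨.
  ¬(¬(∃t L(t)) ∨ (∃m ∃n (L(n) ∧ L(m)))) ∨ ¬(∀p L(p))
Move each ¬ inward, flipping quantifiers it crosses:
  (∃t L(t)) ∧ (∀m ∀n (¬L(n) ∨ ¬L(m))) ∨ (∃p ¬L(p))
Extract every quantifier outward, since the variables are now distinct and don't occur free across branches:
  ∃t ∀m ∀n ∃p (L(t) ∧ (¬L(n) ∨ ¬L(m)) ∨ ¬L(p))
The quantifier ∀p sits under an odd number of negations (counting the antecedent side of each →), so it flips to ∃p.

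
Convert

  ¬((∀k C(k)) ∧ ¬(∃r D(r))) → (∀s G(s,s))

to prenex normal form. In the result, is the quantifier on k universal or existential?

First replace A → B with ¬A ∨ B.
  ¬¬((∀k C(k)) ∧ ¬(∃r D(r))) ∨ (∀s G(s,s))
Push ¬ through the quantifiers and connectives to reach negation normal form:
  (∀k C(k)) ∧ (∀r ¬D(r)) ∨ (∀s G(s,s))
All bound variables are already distinct, so no renaming is needed.
Pull the quantifiers to the front (each side's bound variable is not free in the other side):
  ∀k ∀r ∀s (C(k) ∧ ¬D(r) ∨ G(s,s))
The quantifier ∀k sits under an even number of negations (counting the antecedent side of each →), so it remains universal.

universal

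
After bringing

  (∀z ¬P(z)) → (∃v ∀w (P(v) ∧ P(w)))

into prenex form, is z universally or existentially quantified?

Rewrite implications/biconditionals: A → B as ¬A ∨ B.
  ¬(∀z ¬P(z)) ∨ (∃v ∀w (P(v) ∧ P(w)))
Move each ¬ inward, flipping quantifiers it crosses:
  (∃z P(z)) ∨ (∃v ∀w (P(v) ∧ P(w)))
All bound variables are already distinct, so no renaming is needed.
Extract every quantifier outward, since the variables are now distinct and don't occur free across branches:
  ∃z ∃v ∀w (P(z) ∨ P(v) ∧ P(w))
The quantifier ∀z sits under an odd number of negations (counting the antecedent side of each →), so it flips to ∃z.

existential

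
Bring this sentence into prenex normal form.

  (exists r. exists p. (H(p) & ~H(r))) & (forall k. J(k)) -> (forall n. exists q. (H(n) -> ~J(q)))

First replace A → B with ¬A ∨ B.
  ~((exists r. exists p. (H(p) & ~H(r))) & (forall k. J(k))) | (forall n. exists q. (~H(n) | ~J(q)))
Move each ¬ inward, flipping quantifiers it crosses:
  (forall r. forall p. (~H(p) | H(r))) | (exists k. ~J(k)) | (forall n. exists q. (~H(n) | ~J(q)))
All bound variables are already distinct, so no renaming is needed.
Extract every quantifier outward, since the variables are now distinct and don't occur free across branches:
  forall r. forall p. exists k. forall n. exists q. (~H(p) | H(r) | ~J(k) | ~H(n) | ~J(q))

forall r. forall p. exists k. forall n. exists q. (~H(p) | H(r) | ~J(k) | ~H(n) | ~J(q))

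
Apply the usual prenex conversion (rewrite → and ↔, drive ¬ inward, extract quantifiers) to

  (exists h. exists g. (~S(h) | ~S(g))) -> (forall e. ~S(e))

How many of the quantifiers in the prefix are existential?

0

Rewrite implications/biconditionals: A → B as ¬A ∨ B.
  ~(exists h. exists g. (~S(h) | ~S(g))) | (forall e. ~S(e))
Drive negations inward (¬∀x A ≡ ∃x ¬A, ¬∃x A ≡ ∀x ¬A, De Morgan for ∧/∨):
  (forall h. forall g. (S(h) & S(g))) | (forall e. ~S(e))
All bound variables are already distinct, so no renaming is needed.
Finally move all quantifiers to the prefix:
  forall h. forall g. forall e. (S(h) & S(g) | ~S(e))
The prefix is forall h forall g forall e: 3 universal, 0 existential.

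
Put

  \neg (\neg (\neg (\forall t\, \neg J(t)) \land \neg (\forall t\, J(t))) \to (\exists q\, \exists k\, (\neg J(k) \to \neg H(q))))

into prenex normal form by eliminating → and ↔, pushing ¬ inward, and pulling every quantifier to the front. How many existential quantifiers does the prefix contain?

0

First replace A → B with ¬A ∨ B.
  \neg (\neg \neg (\neg (\forall t\, \neg J(t)) \land \neg (\forall t\, J(t))) \lor (\exists q\, \exists k\, (\neg \neg J(k) \lor \neg H(q))))
Move each ¬ inward, flipping quantifiers it crosses:
  ((\forall t\, \neg J(t)) \lor (\forall t\, J(t))) \land (\forall q\, \forall k\, (\neg J(k) \land H(q)))
Rename bound variables to avoid capture: t↦w.
  ((\forall t\, \neg J(t)) \lor (\forall w\, J(w))) \land (\forall q\, \forall k\, (\neg J(k) \land H(q)))
Pull the quantifiers to the front (each side's bound variable is not free in the other side):
  \forall t\, \forall w\, \forall q\, \forall k\, ((\neg J(t) \lor J(w)) \land \neg J(k) \land H(q))
The prefix is \forall t \forall w \forall q \forall k: 4 universal, 0 existential.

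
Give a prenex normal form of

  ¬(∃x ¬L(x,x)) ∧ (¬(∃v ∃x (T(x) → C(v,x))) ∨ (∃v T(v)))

First replace A → B with ¬A ∨ B.
  ¬(∃x ¬L(x,x)) ∧ (¬(∃v ∃x (¬T(x) ∨ C(v,x))) ∨ (∃v T(v)))
Push ¬ through the quantifiers and connectives to reach negation normal form:
  (∀x L(x,x)) ∧ ((∀v ∀x (T(x) ∧ ¬C(v,x))) ∨ (∃v T(v)))
Rename bound variables to avoid capture: x↦y1, v↦p.
  (∀x L(x,x)) ∧ ((∀v ∀y1 (T(y1) ∧ ¬C(v,y1))) ∨ (∃p T(p)))
Pull the quantifiers to the front (each side's bound variable is not free in the other side):
  ∀x ∀v ∀y1 ∃p (L(x,x) ∧ (T(y1) ∧ ¬C(v,y1) ∨ T(p)))

∀x ∀v ∀y1 ∃p (L(x,x) ∧ (T(y1) ∧ ¬C(v,y1) ∨ T(p)))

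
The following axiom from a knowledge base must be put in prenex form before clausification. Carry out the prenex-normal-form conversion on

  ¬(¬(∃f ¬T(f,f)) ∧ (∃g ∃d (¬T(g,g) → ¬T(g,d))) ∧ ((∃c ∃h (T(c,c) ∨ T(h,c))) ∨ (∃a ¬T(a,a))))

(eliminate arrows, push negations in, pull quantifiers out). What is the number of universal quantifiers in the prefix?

5

First replace A → B with ¬A ∨ B.
  ¬(¬(∃f ¬T(f,f)) ∧ (∃g ∃d (¬¬T(g,g) ∨ ¬T(g,d))) ∧ ((∃c ∃h (T(c,c) ∨ T(h,c))) ∨ (∃a ¬T(a,a))))
Move each ¬ inward, flipping quantifiers it crosses:
  (∃f ¬T(f,f)) ∨ (∀g ∀d (¬T(g,g) ∧ T(g,d))) ∨ (∀c ∀h (¬T(c,c) ∧ ¬T(h,c))) ∧ (∀a T(a,a))
All bound variables are already distinct, so no renaming is needed.
Finally move all quantifiers to the prefix:
  ∃f ∀g ∀d ∀c ∀h ∀a (¬T(f,f) ∨ ¬T(g,g) ∧ T(g,d) ∨ ¬T(c,c) ∧ ¬T(h,c) ∧ T(a,a))
The prefix is ∃f ∀g ∀d ∀c ∀h ∀a: 5 universal, 1 existential.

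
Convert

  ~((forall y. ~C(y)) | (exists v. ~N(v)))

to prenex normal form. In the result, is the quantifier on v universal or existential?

Move each ¬ inward, flipping quantifiers it crosses:
  (exists y. C(y)) & (forall v. N(v))
All bound variables are already distinct, so no renaming is needed.
Pull the quantifiers to the front (each side's bound variable is not free in the other side):
  exists y. forall v. (C(y) & N(v))
The quantifier exists v sits under an odd number of negations, so it flips to forall v.

universal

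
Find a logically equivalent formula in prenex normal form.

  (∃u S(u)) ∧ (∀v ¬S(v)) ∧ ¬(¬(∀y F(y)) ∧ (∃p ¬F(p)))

Push ¬ through the quantifiers and connectives to reach negation normal form:
  (∃u S(u)) ∧ (∀v ¬S(v)) ∧ ((∀y F(y)) ∨ (∀p F(p)))
All bound variables are already distinct, so no renaming is needed.
Pull the quantifiers to the front (each side's bound variable is not free in the other side):
  ∃u ∀v ∀y ∀p (S(u) ∧ ¬S(v) ∧ (F(y) ∨ F(p)))

∃u ∀v ∀y ∀p (S(u) ∧ ¬S(v) ∧ (F(y) ∨ F(p)))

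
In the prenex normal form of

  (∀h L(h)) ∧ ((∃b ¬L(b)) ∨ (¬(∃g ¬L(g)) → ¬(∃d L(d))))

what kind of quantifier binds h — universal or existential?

First replace A → B with ¬A ∨ B.
  (∀h L(h)) ∧ ((∃b ¬L(b)) ∨ ¬¬(∃g ¬L(g)) ∨ ¬(∃d L(d)))
Move each ¬ inward, flipping quantifiers it crosses:
  (∀h L(h)) ∧ ((∃b ¬L(b)) ∨ (∃g ¬L(g)) ∨ (∀d ¬L(d)))
Pull the quantifiers to the front (each side's bound variable is not free in the other side):
  ∀h ∃b ∃g ∀d (L(h) ∧ (¬L(b) ∨ ¬L(g) ∨ ¬L(d)))
The quantifier ∀h sits under an even number of negations (counting the antecedent side of each →), so it remains universal.

universal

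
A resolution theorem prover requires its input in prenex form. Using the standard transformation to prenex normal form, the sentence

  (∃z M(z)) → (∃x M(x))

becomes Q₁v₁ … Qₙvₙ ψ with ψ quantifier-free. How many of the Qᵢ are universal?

Eliminate → and ↔ using ¬ and ∨.
  ¬(∃z M(z)) ∨ (∃x M(x))
Drive negations inward (¬∀x A ≡ ∃x ¬A, ¬∃x A ≡ ∀x ¬A, De Morgan for ∧/∨):
  (∀z ¬M(z)) ∨ (∃x M(x))
All bound variables are already distinct, so no renaming is needed.
Finally move all quantifiers to the prefix:
  ∀z ∃x (¬M(z) ∨ M(x))
The prefix is ∀z ∃x: 1 universal, 1 existential.

1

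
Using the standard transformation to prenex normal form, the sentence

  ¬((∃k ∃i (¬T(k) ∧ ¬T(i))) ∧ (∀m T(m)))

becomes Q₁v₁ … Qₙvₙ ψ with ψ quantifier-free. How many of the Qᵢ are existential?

Drive negations inward (¬∀x A ≡ ∃x ¬A, ¬∃x A ≡ ∀x ¬A, De Morgan for ∧/∨):
  (∀k ∀i (T(k) ∨ T(i))) ∨ (∃m ¬T(m))
Extract every quantifier outward, since the variables are now distinct and don't occur free across branches:
  ∀k ∀i ∃m (T(k) ∨ T(i) ∨ ¬T(m))
The prefix is ∀k ∀i ∃m: 2 universal, 1 existential.

1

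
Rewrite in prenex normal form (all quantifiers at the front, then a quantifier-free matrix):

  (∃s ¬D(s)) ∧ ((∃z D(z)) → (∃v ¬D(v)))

∃s ∀z ∃v (¬D(s) ∧ (¬D(z) ∨ ¬D(v)))

Rewrite implications/biconditionals: A → B as ¬A ∨ B.
  (∃s ¬D(s)) ∧ (¬(∃z D(z)) ∨ (∃v ¬D(v)))
Drive negations inward (¬∀x A ≡ ∃x ¬A, ¬∃x A ≡ ∀x ¬A, De Morgan for ∧/∨):
  (∃s ¬D(s)) ∧ ((∀z ¬D(z)) ∨ (∃v ¬D(v)))
All bound variables are already distinct, so no renaming is needed.
Extract every quantifier outward, since the variables are now distinct and don't occur free across branches:
  ∃s ∀z ∃v (¬D(s) ∧ (¬D(z) ∨ ¬D(v)))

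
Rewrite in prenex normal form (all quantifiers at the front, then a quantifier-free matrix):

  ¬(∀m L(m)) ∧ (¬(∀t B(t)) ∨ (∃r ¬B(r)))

Push ¬ through the quantifiers and connectives to reach negation normal form:
  (∃m ¬L(m)) ∧ ((∃t ¬B(t)) ∨ (∃r ¬B(r)))
All bound variables are already distinct, so no renaming is needed.
Pull the quantifiers to the front (each side's bound variable is not free in the other side):
  ∃m ∃t ∃r (¬L(m) ∧ (¬B(t) ∨ ¬B(r)))

∃m ∃t ∃r (¬L(m) ∧ (¬B(t) ∨ ¬B(r)))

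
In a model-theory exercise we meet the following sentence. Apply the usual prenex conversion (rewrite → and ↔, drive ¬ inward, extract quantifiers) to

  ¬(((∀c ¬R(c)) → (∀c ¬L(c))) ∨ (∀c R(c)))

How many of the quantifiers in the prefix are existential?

Rewrite implications/biconditionals: A → B as ¬A ∨ B.
  ¬(¬(∀c ¬R(c)) ∨ (∀c ¬L(c)) ∨ (∀c R(c)))
Drive negations inward (¬∀x A ≡ ∃x ¬A, ¬∃x A ≡ ∀x ¬A, De Morgan for ∧/∨):
  (∀c ¬R(c)) ∧ (∃c L(c)) ∧ (∃c ¬R(c))
Standardize variables apart so no two quantifiers bind the same name: c↦v, c↦x.
  (∀c ¬R(c)) ∧ (∃v L(v)) ∧ (∃x ¬R(x))
Finally move all quantifiers to the prefix:
  ∀c ∃v ∃x (¬R(c) ∧ L(v) ∧ ¬R(x))
The prefix is ∀c ∃v ∃x: 1 universal, 2 existential.

2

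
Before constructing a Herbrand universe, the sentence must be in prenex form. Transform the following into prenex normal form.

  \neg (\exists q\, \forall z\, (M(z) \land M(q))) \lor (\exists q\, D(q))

\forall q\, \exists z\, \exists v\, (\neg M(z) \lor \neg M(q) \lor D(v))

Push ¬ through the quantifiers and connectives to reach negation normal form:
  (\forall q\, \exists z\, (\neg M(z) \lor \neg M(q))) \lor (\exists q\, D(q))
Standardize variables apart so no two quantifiers bind the same name: q↦v.
  (\forall q\, \exists z\, (\neg M(z) \lor \neg M(q))) \lor (\exists v\, D(v))
Pull the quantifiers to the front (each side's bound variable is not free in the other side):
  \forall q\, \exists z\, \exists v\, (\neg M(z) \lor \neg M(q) \lor D(v))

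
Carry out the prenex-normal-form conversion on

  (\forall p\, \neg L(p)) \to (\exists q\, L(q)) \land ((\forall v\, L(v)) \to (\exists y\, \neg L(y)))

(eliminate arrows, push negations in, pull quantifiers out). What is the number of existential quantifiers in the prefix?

4

Eliminate → and ↔ using ¬ and ∨.
  \neg (\forall p\, \neg L(p)) \lor (\exists q\, L(q)) \land (\neg (\forall v\, L(v)) \lor (\exists y\, \neg L(y)))
Move each ¬ inward, flipping quantifiers it crosses:
  (\exists p\, L(p)) \lor (\exists q\, L(q)) \land ((\exists v\, \neg L(v)) \lor (\exists y\, \neg L(y)))
Pull the quantifiers to the front (each side's bound variable is not free in the other side):
  \exists p\, \exists q\, \exists v\, \exists y\, (L(p) \lor L(q) \land (\neg L(v) \lor \neg L(y)))
The prefix is \exists p \exists q \exists v \exists y: 0 universal, 4 existential.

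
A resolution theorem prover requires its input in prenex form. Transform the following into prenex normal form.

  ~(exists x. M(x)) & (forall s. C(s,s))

Drive negations inward (¬∀x A ≡ ∃x ¬A, ¬∃x A ≡ ∀x ¬A, De Morgan for ∧/∨):
  (forall x. ~M(x)) & (forall s. C(s,s))
All bound variables are already distinct, so no renaming is needed.
Finally move all quantifiers to the prefix:
  forall x. forall s. (~M(x) & C(s,s))

forall x. forall s. (~M(x) & C(s,s))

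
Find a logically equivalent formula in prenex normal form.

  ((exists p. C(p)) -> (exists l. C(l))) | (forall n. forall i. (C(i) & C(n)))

forall p. exists l. forall n. forall i. (~C(p) | C(l) | C(i) & C(n))

Eliminate → and ↔ using ¬ and ∨.
  ~(exists p. C(p)) | (exists l. C(l)) | (forall n. forall i. (C(i) & C(n)))
Move each ¬ inward, flipping quantifiers it crosses:
  (forall p. ~C(p)) | (exists l. C(l)) | (forall n. forall i. (C(i) & C(n)))
Pull the quantifiers to the front (each side's bound variable is not free in the other side):
  forall p. exists l. forall n. forall i. (~C(p) | C(l) | C(i) & C(n))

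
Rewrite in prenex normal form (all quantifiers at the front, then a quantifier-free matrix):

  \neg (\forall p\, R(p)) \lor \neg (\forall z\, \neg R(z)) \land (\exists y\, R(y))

Move each ¬ inward, flipping quantifiers it crosses:
  (\exists p\, \neg R(p)) \lor (\exists z\, R(z)) \land (\exists y\, R(y))
Pull the quantifiers to the front (each side's bound variable is not free in the other side):
  \exists p\, \exists z\, \exists y\, (\neg R(p) \lor R(z) \land R(y))

\exists p\, \exists z\, \exists y\, (\neg R(p) \lor R(z) \land R(y))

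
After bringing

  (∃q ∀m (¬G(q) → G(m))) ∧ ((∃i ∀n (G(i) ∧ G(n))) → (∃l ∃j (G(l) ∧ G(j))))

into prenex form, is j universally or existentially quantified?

Eliminate → and ↔ using ¬ and ∨.
  (∃q ∀m (¬¬G(q) ∨ G(m))) ∧ (¬(∃i ∀n (G(i) ∧ G(n))) ∨ (∃l ∃j (G(l) ∧ G(j))))
Drive negations inward (¬∀x A ≡ ∃x ¬A, ¬∃x A ≡ ∀x ¬A, De Morgan for ∧/∨):
  (∃q ∀m (G(q) ∨ G(m))) ∧ ((∀i ∃n (¬G(i) ∨ ¬G(n))) ∨ (∃l ∃j (G(l) ∧ G(j))))
All bound variables are already distinct, so no renaming is needed.
Pull the quantifiers to the front (each side's bound variable is not free in the other side):
  ∃q ∀m ∀i ∃n ∃l ∃j ((G(q) ∨ G(m)) ∧ (¬G(i) ∨ ¬G(n) ∨ G(l) ∧ G(j)))
The quantifier ∃j sits under an even number of negations (counting the antecedent side of each →), so it remains existential.

existential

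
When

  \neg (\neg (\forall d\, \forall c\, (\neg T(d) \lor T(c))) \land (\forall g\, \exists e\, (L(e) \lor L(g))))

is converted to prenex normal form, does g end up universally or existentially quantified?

existential

Push ¬ through the quantifiers and connectives to reach negation normal form:
  (\forall d\, \forall c\, (\neg T(d) \lor T(c))) \lor (\exists g\, \forall e\, (\neg L(e) \land \neg L(g)))
All bound variables are already distinct, so no renaming is needed.
Finally move all quantifiers to the prefix:
  \forall d\, \forall c\, \exists g\, \forall e\, (\neg T(d) \lor T(c) \lor \neg L(e) \land \neg L(g))
The quantifier \forall g sits under an odd number of negations, so it flips to \exists g.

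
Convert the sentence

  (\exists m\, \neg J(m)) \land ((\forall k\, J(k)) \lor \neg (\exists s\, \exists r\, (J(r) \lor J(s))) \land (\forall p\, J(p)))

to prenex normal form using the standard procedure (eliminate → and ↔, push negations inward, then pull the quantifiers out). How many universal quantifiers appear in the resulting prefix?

4

Push ¬ through the quantifiers and connectives to reach negation normal form:
  (\exists m\, \neg J(m)) \land ((\forall k\, J(k)) \lor (\forall s\, \forall r\, (\neg J(r) \land \neg J(s))) \land (\forall p\, J(p)))
All bound variables are already distinct, so no renaming is needed.
Finally move all quantifiers to the prefix:
  \exists m\, \forall k\, \forall s\, \forall r\, \forall p\, (\neg J(m) \land (J(k) \lor \neg J(r) \land \neg J(s) \land J(p)))
The prefix is \exists m \forall k \forall s \forall r \forall p: 4 universal, 1 existential.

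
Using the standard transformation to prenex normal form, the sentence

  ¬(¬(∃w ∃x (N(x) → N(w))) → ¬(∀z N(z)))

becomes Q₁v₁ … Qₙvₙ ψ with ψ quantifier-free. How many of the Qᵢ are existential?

Rewrite implications/biconditionals: A → B as ¬A ∨ B.
  ¬(¬¬(∃w ∃x (¬N(x) ∨ N(w))) ∨ ¬(∀z N(z)))
Drive negations inward (¬∀x A ≡ ∃x ¬A, ¬∃x A ≡ ∀x ¬A, De Morgan for ∧/∨):
  (∀w ∀x (N(x) ∧ ¬N(w))) ∧ (∀z N(z))
All bound variables are already distinct, so no renaming is needed.
Finally move all quantifiers to the prefix:
  ∀w ∀x ∀z (N(x) ∧ ¬N(w) ∧ N(z))
The prefix is ∀w ∀x ∀z: 3 universal, 0 existential.

0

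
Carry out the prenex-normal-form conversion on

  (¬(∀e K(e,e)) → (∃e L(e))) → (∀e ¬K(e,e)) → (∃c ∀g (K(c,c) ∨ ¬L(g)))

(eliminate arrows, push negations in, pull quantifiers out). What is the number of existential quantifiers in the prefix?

3

Eliminate → and ↔ using ¬ and ∨.
  ¬(¬¬(∀e K(e,e)) ∨ (∃e L(e))) ∨ ¬(∀e ¬K(e,e)) ∨ (∃c ∀g (K(c,c) ∨ ¬L(g)))
Drive negations inward (¬∀x A ≡ ∃x ¬A, ¬∃x A ≡ ∀x ¬A, De Morgan for ∧/∨):
  (∃e ¬K(e,e)) ∧ (∀e ¬L(e)) ∨ (∃e K(e,e)) ∨ (∃c ∀g (K(c,c) ∨ ¬L(g)))
Give each quantifier a distinct variable: e↦u, e↦r.
  (∃e ¬K(e,e)) ∧ (∀u ¬L(u)) ∨ (∃r K(r,r)) ∨ (∃c ∀g (K(c,c) ∨ ¬L(g)))
Pull the quantifiers to the front (each side's bound variable is not free in the other side):
  ∃e ∀u ∃r ∃c ∀g (¬K(e,e) ∧ ¬L(u) ∨ K(r,r) ∨ K(c,c) ∨ ¬L(g))
The prefix is ∃e ∀u ∃r ∃c ∀g: 2 universal, 3 existential.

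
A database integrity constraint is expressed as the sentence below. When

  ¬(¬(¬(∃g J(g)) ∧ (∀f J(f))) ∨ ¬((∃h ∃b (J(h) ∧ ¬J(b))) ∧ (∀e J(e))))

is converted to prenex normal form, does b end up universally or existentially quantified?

existential

Drive negations inward (¬∀x A ≡ ∃x ¬A, ¬∃x A ≡ ∀x ¬A, De Morgan for ∧/∨):
  (∀g ¬J(g)) ∧ (∀f J(f)) ∧ (∃h ∃b (J(h) ∧ ¬J(b))) ∧ (∀e J(e))
All bound variables are already distinct, so no renaming is needed.
Extract every quantifier outward, since the variables are now distinct and don't occur free across branches:
  ∀g ∀f ∃h ∃b ∀e (¬J(g) ∧ J(f) ∧ J(h) ∧ ¬J(b) ∧ J(e))
The quantifier ∃b sits under an even number of negations, so it remains existential.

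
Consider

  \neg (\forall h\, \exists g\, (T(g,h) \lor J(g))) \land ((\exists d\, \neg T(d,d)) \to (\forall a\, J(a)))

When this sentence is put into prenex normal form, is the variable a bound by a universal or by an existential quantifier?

First replace A → B with ¬A ∨ B.
  \neg (\forall h\, \exists g\, (T(g,h) \lor J(g))) \land (\neg (\exists d\, \neg T(d,d)) \lor (\forall a\, J(a)))
Push ¬ through the quantifiers and connectives to reach negation normal form:
  (\exists h\, \forall g\, (\neg T(g,h) \land \neg J(g))) \land ((\forall d\, T(d,d)) \lor (\forall a\, J(a)))
Extract every quantifier outward, since the variables are now distinct and don't occur free across branches:
  \exists h\, \forall g\, \forall d\, \forall a\, (\neg T(g,h) \land \neg J(g) \land (T(d,d) \lor J(a)))
The quantifier \forall a sits under an even number of negations (counting the antecedent side of each →), so it remains universal.

universal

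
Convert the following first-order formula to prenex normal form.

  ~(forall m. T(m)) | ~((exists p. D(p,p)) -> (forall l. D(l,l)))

First replace A → B with ¬A ∨ B.
  ~(forall m. T(m)) | ~(~(exists p. D(p,p)) | (forall l. D(l,l)))
Push ¬ through the quantifiers and connectives to reach negation normal form:
  (exists m. ~T(m)) | (exists p. D(p,p)) & (exists l. ~D(l,l))
Pull the quantifiers to the front (each side's bound variable is not free in the other side):
  exists m. exists p. exists l. (~T(m) | D(p,p) & ~D(l,l))

exists m. exists p. exists l. (~T(m) | D(p,p) & ~D(l,l))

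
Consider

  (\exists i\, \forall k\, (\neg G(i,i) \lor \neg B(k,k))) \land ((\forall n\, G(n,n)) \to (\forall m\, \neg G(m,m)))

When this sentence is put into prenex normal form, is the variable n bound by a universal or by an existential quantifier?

First replace A → B with ¬A ∨ B.
  (\exists i\, \forall k\, (\neg G(i,i) \lor \neg B(k,k))) \land (\neg (\forall n\, G(n,n)) \lor (\forall m\, \neg G(m,m)))
Move each ¬ inward, flipping quantifiers it crosses:
  (\exists i\, \forall k\, (\neg G(i,i) \lor \neg B(k,k))) \land ((\exists n\, \neg G(n,n)) \lor (\forall m\, \neg G(m,m)))
All bound variables are already distinct, so no renaming is needed.
Pull the quantifiers to the front (each side's bound variable is not free in the other side):
  \exists i\, \forall k\, \exists n\, \forall m\, ((\neg G(i,i) \lor \neg B(k,k)) \land (\neg G(n,n) \lor \neg G(m,m)))
The quantifier \forall n sits under an odd number of negations (counting the antecedent side of each →), so it flips to \exists n.

existential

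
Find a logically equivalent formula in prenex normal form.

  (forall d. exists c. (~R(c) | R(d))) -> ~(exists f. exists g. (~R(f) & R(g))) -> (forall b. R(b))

Eliminate → and ↔ using ¬ and ∨.
  ~(forall d. exists c. (~R(c) | R(d))) | ~~(exists f. exists g. (~R(f) & R(g))) | (forall b. R(b))
Drive negations inward (¬∀x A ≡ ∃x ¬A, ¬∃x A ≡ ∀x ¬A, De Morgan for ∧/∨):
  (exists d. forall c. (R(c) & ~R(d))) | (exists f. exists g. (~R(f) & R(g))) | (forall b. R(b))
Pull the quantifiers to the front (each side's bound variable is not free in the other side):
  exists d. forall c. exists f. exists g. forall b. (R(c) & ~R(d) | ~R(f) & R(g) | R(b))

exists d. forall c. exists f. exists g. forall b. (R(c) & ~R(d) | ~R(f) & R(g) | R(b))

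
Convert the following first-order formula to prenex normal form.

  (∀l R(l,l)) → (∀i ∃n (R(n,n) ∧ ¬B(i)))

∃l ∀i ∃n (¬R(l,l) ∨ R(n,n) ∧ ¬B(i))

First replace A → B with ¬A ∨ B.
  ¬(∀l R(l,l)) ∨ (∀i ∃n (R(n,n) ∧ ¬B(i)))
Move each ¬ inward, flipping quantifiers it crosses:
  (∃l ¬R(l,l)) ∨ (∀i ∃n (R(n,n) ∧ ¬B(i)))
All bound variables are already distinct, so no renaming is needed.
Finally move all quantifiers to the prefix:
  ∃l ∀i ∃n (¬R(l,l) ∨ R(n,n) ∧ ¬B(i))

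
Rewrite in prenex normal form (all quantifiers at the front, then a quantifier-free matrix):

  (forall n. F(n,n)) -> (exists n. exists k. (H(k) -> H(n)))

Rewrite implications/biconditionals: A → B as ¬A ∨ B.
  ~(forall n. F(n,n)) | (exists n. exists k. (~H(k) | H(n)))
Push ¬ through the quantifiers and connectives to reach negation normal form:
  (exists n. ~F(n,n)) | (exists n. exists k. (~H(k) | H(n)))
Give each quantifier a distinct variable: n↦x1.
  (exists n. ~F(n,n)) | (exists x1. exists k. (~H(k) | H(x1)))
Finally move all quantifiers to the prefix:
  exists n. exists x1. exists k. (~F(n,n) | ~H(k) | H(x1))

exists n. exists x1. exists k. (~F(n,n) | ~H(k) | H(x1))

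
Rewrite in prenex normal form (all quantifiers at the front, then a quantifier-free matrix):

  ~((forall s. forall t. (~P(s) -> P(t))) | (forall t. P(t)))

Eliminate → and ↔ using ¬ and ∨.
  ~((forall s. forall t. (~~P(s) | P(t))) | (forall t. P(t)))
Push ¬ through the quantifiers and connectives to reach negation normal form:
  (exists s. exists t. (~P(s) & ~P(t))) & (exists t. ~P(t))
Rename bound variables to avoid capture: t↦u1.
  (exists s. exists t. (~P(s) & ~P(t))) & (exists u1. ~P(u1))
Extract every quantifier outward, since the variables are now distinct and don't occur free across branches:
  exists s. exists t. exists u1. (~P(s) & ~P(t) & ~P(u1))

exists s. exists t. exists u1. (~P(s) & ~P(t) & ~P(u1))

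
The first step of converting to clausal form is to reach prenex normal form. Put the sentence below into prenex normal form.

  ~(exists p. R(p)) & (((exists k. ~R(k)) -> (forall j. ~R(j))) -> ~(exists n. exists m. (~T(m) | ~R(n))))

Rewrite implications/biconditionals: A → B as ¬A ∨ B.
  ~(exists p. R(p)) & (~(~(exists k. ~R(k)) | (forall j. ~R(j))) | ~(exists n. exists m. (~T(m) | ~R(n))))
Move each ¬ inward, flipping quantifiers it crosses:
  (forall p. ~R(p)) & ((exists k. ~R(k)) & (exists j. R(j)) | (forall n. forall m. (T(m) & R(n))))
All bound variables are already distinct, so no renaming is needed.
Finally move all quantifiers to the prefix:
  forall p. exists k. exists j. forall n. forall m. (~R(p) & (~R(k) & R(j) | T(m) & R(n)))

forall p. exists k. exists j. forall n. forall m. (~R(p) & (~R(k) & R(j) | T(m) & R(n)))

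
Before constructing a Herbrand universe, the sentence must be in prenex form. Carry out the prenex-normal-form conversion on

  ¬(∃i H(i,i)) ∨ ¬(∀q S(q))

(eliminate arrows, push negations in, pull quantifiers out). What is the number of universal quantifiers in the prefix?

1

Push ¬ through the quantifiers and connectives to reach negation normal form:
  (∀i ¬H(i,i)) ∨ (∃q ¬S(q))
All bound variables are already distinct, so no renaming is needed.
Finally move all quantifiers to the prefix:
  ∀i ∃q (¬H(i,i) ∨ ¬S(q))
The prefix is ∀i ∃q: 1 universal, 1 existential.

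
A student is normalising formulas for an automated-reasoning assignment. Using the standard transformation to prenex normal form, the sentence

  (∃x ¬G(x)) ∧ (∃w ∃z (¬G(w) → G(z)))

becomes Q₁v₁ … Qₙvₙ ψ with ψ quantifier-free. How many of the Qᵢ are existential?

3

First replace A → B with ¬A ∨ B.
  (∃x ¬G(x)) ∧ (∃w ∃z (¬¬G(w) ∨ G(z)))
Drive negations inward (¬∀x A ≡ ∃x ¬A, ¬∃x A ≡ ∀x ¬A, De Morgan for ∧/∨):
  (∃x ¬G(x)) ∧ (∃w ∃z (G(w) ∨ G(z)))
All bound variables are already distinct, so no renaming is needed.
Extract every quantifier outward, since the variables are now distinct and don't occur free across branches:
  ∃x ∃w ∃z (¬G(x) ∧ (G(w) ∨ G(z)))
The prefix is ∃x ∃w ∃z: 0 universal, 3 existential.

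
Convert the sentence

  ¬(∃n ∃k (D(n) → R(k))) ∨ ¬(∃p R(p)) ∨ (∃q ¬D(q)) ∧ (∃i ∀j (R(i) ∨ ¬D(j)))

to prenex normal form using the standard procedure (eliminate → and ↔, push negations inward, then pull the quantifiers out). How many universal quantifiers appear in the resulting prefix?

Rewrite implications/biconditionals: A → B as ¬A ∨ B.
  ¬(∃n ∃k (¬D(n) ∨ R(k))) ∨ ¬(∃p R(p)) ∨ (∃q ¬D(q)) ∧ (∃i ∀j (R(i) ∨ ¬D(j)))
Push ¬ through the quantifiers and connectives to reach negation normal form:
  (∀n ∀k (D(n) ∧ ¬R(k))) ∨ (∀p ¬R(p)) ∨ (∃q ¬D(q)) ∧ (∃i ∀j (R(i) ∨ ¬D(j)))
All bound variables are already distinct, so no renaming is needed.
Pull the quantifiers to the front (each side's bound variable is not free in the other side):
  ∀n ∀k ∀p ∃q ∃i ∀j (D(n) ∧ ¬R(k) ∨ ¬R(p) ∨ ¬D(q) ∧ (R(i) ∨ ¬D(j)))
The prefix is ∀n ∀k ∀p ∃q ∃i ∀j: 4 universal, 2 existential.

4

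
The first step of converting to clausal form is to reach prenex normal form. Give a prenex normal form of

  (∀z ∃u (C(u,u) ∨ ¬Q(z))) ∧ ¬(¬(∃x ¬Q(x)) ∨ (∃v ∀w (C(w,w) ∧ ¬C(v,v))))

∀z ∃u ∃x ∀v ∃w ((C(u,u) ∨ ¬Q(z)) ∧ ¬Q(x) ∧ (¬C(w,w) ∨ C(v,v)))

Drive negations inward (¬∀x A ≡ ∃x ¬A, ¬∃x A ≡ ∀x ¬A, De Morgan for ∧/∨):
  (∀z ∃u (C(u,u) ∨ ¬Q(z))) ∧ (∃x ¬Q(x)) ∧ (∀v ∃w (¬C(w,w) ∨ C(v,v)))
All bound variables are already distinct, so no renaming is needed.
Finally move all quantifiers to the prefix:
  ∀z ∃u ∃x ∀v ∃w ((C(u,u) ∨ ¬Q(z)) ∧ ¬Q(x) ∧ (¬C(w,w) ∨ C(v,v)))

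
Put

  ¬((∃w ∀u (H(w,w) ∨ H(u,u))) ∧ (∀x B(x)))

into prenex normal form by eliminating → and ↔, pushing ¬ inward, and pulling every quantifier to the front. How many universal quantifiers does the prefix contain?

Drive negations inward (¬∀x A ≡ ∃x ¬A, ¬∃x A ≡ ∀x ¬A, De Morgan for ∧/∨):
  (∀w ∃u (¬H(w,w) ∧ ¬H(u,u))) ∨ (∃x ¬B(x))
Extract every quantifier outward, since the variables are now distinct and don't occur free across branches:
  ∀w ∃u ∃x (¬H(w,w) ∧ ¬H(u,u) ∨ ¬B(x))
The prefix is ∀w ∃u ∃x: 1 universal, 2 existential.

1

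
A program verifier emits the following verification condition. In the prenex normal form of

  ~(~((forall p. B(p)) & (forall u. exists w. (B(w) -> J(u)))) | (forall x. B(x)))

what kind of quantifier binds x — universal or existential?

Rewrite implications/biconditionals: A → B as ¬A ∨ B.
  ~(~((forall p. B(p)) & (forall u. exists w. (~B(w) | J(u)))) | (forall x. B(x)))
Push ¬ through the quantifiers and connectives to reach negation normal form:
  (forall p. B(p)) & (forall u. exists w. (~B(w) | J(u))) & (exists x. ~B(x))
Pull the quantifiers to the front (each side's bound variable is not free in the other side):
  forall p. forall u. exists w. exists x. (B(p) & (~B(w) | J(u)) & ~B(x))
The quantifier forall x sits under an odd number of negations (counting the antecedent side of each →), so it flips to exists x.

existential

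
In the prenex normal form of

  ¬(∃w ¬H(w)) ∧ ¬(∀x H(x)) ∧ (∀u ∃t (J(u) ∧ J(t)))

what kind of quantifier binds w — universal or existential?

universal

Move each ¬ inward, flipping quantifiers it crosses:
  (∀w H(w)) ∧ (∃x ¬H(x)) ∧ (∀u ∃t (J(u) ∧ J(t)))
Extract every quantifier outward, since the variables are now distinct and don't occur free across branches:
  ∀w ∃x ∀u ∃t (H(w) ∧ ¬H(x) ∧ J(u) ∧ J(t))
The quantifier ∃w sits under an odd number of negations, so it flips to ∀w.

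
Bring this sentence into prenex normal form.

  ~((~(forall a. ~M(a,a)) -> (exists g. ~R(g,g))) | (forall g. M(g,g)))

First replace A → B with ¬A ∨ B.
  ~(~~(forall a. ~M(a,a)) | (exists g. ~R(g,g)) | (forall g. M(g,g)))
Push ¬ through the quantifiers and connectives to reach negation normal form:
  (exists a. M(a,a)) & (forall g. R(g,g)) & (exists g. ~M(g,g))
Standardize variables apart so no two quantifiers bind the same name: g↦u1.
  (exists a. M(a,a)) & (forall g. R(g,g)) & (exists u1. ~M(u1,u1))
Extract every quantifier outward, since the variables are now distinct and don't occur free across branches:
  exists a. forall g. exists u1. (M(a,a) & R(g,g) & ~M(u1,u1))

exists a. forall g. exists u1. (M(a,a) & R(g,g) & ~M(u1,u1))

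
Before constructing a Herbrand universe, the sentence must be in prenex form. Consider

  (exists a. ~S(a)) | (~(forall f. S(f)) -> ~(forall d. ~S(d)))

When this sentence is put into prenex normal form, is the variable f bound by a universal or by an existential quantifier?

Rewrite implications/biconditionals: A → B as ¬A ∨ B.
  (exists a. ~S(a)) | ~~(forall f. S(f)) | ~(forall d. ~S(d))
Drive negations inward (¬∀x A ≡ ∃x ¬A, ¬∃x A ≡ ∀x ¬A, De Morgan for ∧/∨):
  (exists a. ~S(a)) | (forall f. S(f)) | (exists d. S(d))
All bound variables are already distinct, so no renaming is needed.
Extract every quantifier outward, since the variables are now distinct and don't occur free across branches:
  exists a. forall f. exists d. (~S(a) | S(f) | S(d))
The quantifier forall f sits under an even number of negations (counting the antecedent side of each →), so it remains universal.

universal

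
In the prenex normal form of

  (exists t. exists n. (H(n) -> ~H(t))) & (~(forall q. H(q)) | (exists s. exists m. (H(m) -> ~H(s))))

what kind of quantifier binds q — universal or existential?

existential

Eliminate → and ↔ using ¬ and ∨.
  (exists t. exists n. (~H(n) | ~H(t))) & (~(forall q. H(q)) | (exists s. exists m. (~H(m) | ~H(s))))
Drive negations inward (¬∀x A ≡ ∃x ¬A, ¬∃x A ≡ ∀x ¬A, De Morgan for ∧/∨):
  (exists t. exists n. (~H(n) | ~H(t))) & ((exists q. ~H(q)) | (exists s. exists m. (~H(m) | ~H(s))))
Pull the quantifiers to the front (each side's bound variable is not free in the other side):
  exists t. exists n. exists q. exists s. exists m. ((~H(n) | ~H(t)) & (~H(q) | ~H(m) | ~H(s)))
The quantifier forall q sits under an odd number of negations (counting the antecedent side of each →), so it flips to exists q.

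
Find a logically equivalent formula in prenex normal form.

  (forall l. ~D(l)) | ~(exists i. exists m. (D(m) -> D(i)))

forall l. forall i. forall m. (~D(l) | D(m) & ~D(i))

Rewrite implications/biconditionals: A → B as ¬A ∨ B.
  (forall l. ~D(l)) | ~(exists i. exists m. (~D(m) | D(i)))
Drive negations inward (¬∀x A ≡ ∃x ¬A, ¬∃x A ≡ ∀x ¬A, De Morgan for ∧/∨):
  (forall l. ~D(l)) | (forall i. forall m. (D(m) & ~D(i)))
Extract every quantifier outward, since the variables are now distinct and don't occur free across branches:
  forall l. forall i. forall m. (~D(l) | D(m) & ~D(i))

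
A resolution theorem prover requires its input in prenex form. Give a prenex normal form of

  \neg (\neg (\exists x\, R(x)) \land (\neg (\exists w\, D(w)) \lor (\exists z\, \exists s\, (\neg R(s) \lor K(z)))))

Drive negations inward (¬∀x A ≡ ∃x ¬A, ¬∃x A ≡ ∀x ¬A, De Morgan for ∧/∨):
  (\exists x\, R(x)) \lor (\exists w\, D(w)) \land (\forall z\, \forall s\, (R(s) \land \neg K(z)))
All bound variables are already distinct, so no renaming is needed.
Finally move all quantifiers to the prefix:
  \exists x\, \exists w\, \forall z\, \forall s\, (R(x) \lor D(w) \land R(s) \land \neg K(z))

\exists x\, \exists w\, \forall z\, \forall s\, (R(x) \lor D(w) \land R(s) \land \neg K(z))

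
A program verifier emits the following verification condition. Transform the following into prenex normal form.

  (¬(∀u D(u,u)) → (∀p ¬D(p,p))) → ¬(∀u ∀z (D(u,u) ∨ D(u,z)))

∃u ∃p ∃x1 ∃z (¬D(u,u) ∧ D(p,p) ∨ ¬D(x1,x1) ∧ ¬D(x1,z))

Eliminate → and ↔ using ¬ and ∨.
  ¬(¬¬(∀u D(u,u)) ∨ (∀p ¬D(p,p))) ∨ ¬(∀u ∀z (D(u,u) ∨ D(u,z)))
Drive negations inward (¬∀x A ≡ ∃x ¬A, ¬∃x A ≡ ∀x ¬A, De Morgan for ∧/∨):
  (∃u ¬D(u,u)) ∧ (∃p D(p,p)) ∨ (∃u ∃z (¬D(u,u) ∧ ¬D(u,z)))
Give each quantifier a distinct variable: u↦x1.
  (∃u ¬D(u,u)) ∧ (∃p D(p,p)) ∨ (∃x1 ∃z (¬D(x1,x1) ∧ ¬D(x1,z)))
Finally move all quantifiers to the prefix:
  ∃u ∃p ∃x1 ∃z (¬D(u,u) ∧ D(p,p) ∨ ¬D(x1,x1) ∧ ¬D(x1,z))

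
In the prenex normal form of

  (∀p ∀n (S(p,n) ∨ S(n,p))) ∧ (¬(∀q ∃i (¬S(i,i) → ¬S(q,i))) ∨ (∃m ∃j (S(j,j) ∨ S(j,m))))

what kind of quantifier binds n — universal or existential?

Rewrite implications/biconditionals: A → B as ¬A ∨ B.
  (∀p ∀n (S(p,n) ∨ S(n,p))) ∧ (¬(∀q ∃i (¬¬S(i,i) ∨ ¬S(q,i))) ∨ (∃m ∃j (S(j,j) ∨ S(j,m))))
Drive negations inward (¬∀x A ≡ ∃x ¬A, ¬∃x A ≡ ∀x ¬A, De Morgan for ∧/∨):
  (∀p ∀n (S(p,n) ∨ S(n,p))) ∧ ((∃q ∀i (¬S(i,i) ∧ S(q,i))) ∨ (∃m ∃j (S(j,j) ∨ S(j,m))))
Finally move all quantifiers to the prefix:
  ∀p ∀n ∃q ∀i ∃m ∃j ((S(p,n) ∨ S(n,p)) ∧ (¬S(i,i) ∧ S(q,i) ∨ S(j,j) ∨ S(j,m)))
The quantifier ∀n sits under an even number of negations (counting the antecedent side of each →), so it remains universal.

universal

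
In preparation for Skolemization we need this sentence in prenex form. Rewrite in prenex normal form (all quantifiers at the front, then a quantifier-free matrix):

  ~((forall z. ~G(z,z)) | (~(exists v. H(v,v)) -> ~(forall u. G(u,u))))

exists z. forall v. forall u. (G(z,z) & ~H(v,v) & G(u,u))

First replace A → B with ¬A ∨ B.
  ~((forall z. ~G(z,z)) | ~~(exists v. H(v,v)) | ~(forall u. G(u,u)))
Move each ¬ inward, flipping quantifiers it crosses:
  (exists z. G(z,z)) & (forall v. ~H(v,v)) & (forall u. G(u,u))
All bound variables are already distinct, so no renaming is needed.
Finally move all quantifiers to the prefix:
  exists z. forall v. forall u. (G(z,z) & ~H(v,v) & G(u,u))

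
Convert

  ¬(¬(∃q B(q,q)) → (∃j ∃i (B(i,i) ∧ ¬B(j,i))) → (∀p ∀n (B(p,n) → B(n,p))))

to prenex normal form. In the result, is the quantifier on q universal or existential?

universal

Rewrite implications/biconditionals: A → B as ¬A ∨ B.
  ¬(¬¬(∃q B(q,q)) ∨ ¬(∃j ∃i (B(i,i) ∧ ¬B(j,i))) ∨ (∀p ∀n (¬B(p,n) ∨ B(n,p))))
Move each ¬ inward, flipping quantifiers it crosses:
  (∀q ¬B(q,q)) ∧ (∃j ∃i (B(i,i) ∧ ¬B(j,i))) ∧ (∃p ∃n (B(p,n) ∧ ¬B(n,p)))
Extract every quantifier outward, since the variables are now distinct and don't occur free across branches:
  ∀q ∃j ∃i ∃p ∃n (¬B(q,q) ∧ B(i,i) ∧ ¬B(j,i) ∧ B(p,n) ∧ ¬B(n,p))
The quantifier ∃q sits under an odd number of negations (counting the antecedent side of each →), so it flips to ∀q.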